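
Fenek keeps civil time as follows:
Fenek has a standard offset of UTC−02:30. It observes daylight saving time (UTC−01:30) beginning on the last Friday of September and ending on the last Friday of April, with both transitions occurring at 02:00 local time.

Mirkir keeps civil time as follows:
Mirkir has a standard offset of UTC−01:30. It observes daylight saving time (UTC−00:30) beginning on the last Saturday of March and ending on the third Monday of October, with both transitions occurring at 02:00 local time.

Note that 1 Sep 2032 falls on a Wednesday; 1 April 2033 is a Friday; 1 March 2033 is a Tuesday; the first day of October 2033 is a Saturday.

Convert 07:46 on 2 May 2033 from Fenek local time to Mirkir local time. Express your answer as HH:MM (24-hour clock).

1 September 2032 is a Wednesday, so Fridays fall on 3, 10, 17, 24; the last is September 24.
1 April 2033 is a Friday, so Fridays fall on 1, 8, 15, 22, 29; the last is April 29.
2 May 2033 is outside the daylight-saving period (24 September 2032 – 29 April 2033), so Fenek is on standard time, UTC−02:30.
07:46 Fenek + 2h30m = 10:16 UTC.
1 March 2033 is a Tuesday, so Saturdays fall on 5, 12, 19, 26; the last is March 26.
1 October 2033 is a Saturday, so the first Monday is October 3 and the third is October 17.
At the standard offset (UTC−01:30), 10:16 UTC − 1h30m = 08:46 Mirkir standard time.
The standard-time date in Mirkir, 2 May 2033, lies within the daylight-saving period (26 March – 17 October), so Mirkir is on daylight time, UTC−00:30.
10:16 UTC − 0h30m = 09:46 Mirkir.

09:46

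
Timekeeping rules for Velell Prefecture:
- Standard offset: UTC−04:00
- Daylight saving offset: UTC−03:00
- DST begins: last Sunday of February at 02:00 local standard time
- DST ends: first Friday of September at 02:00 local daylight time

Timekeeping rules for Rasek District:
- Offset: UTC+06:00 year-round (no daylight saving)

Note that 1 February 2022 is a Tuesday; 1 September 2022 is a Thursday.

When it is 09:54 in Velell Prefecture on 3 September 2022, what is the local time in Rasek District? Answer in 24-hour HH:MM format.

19:54

1 February 2022 is a Tuesday, so Sundays fall on 6, 13, 20, 27; the last is February 27.
1 September 2022 is a Thursday, so the first Friday is September 2.
Daylight saving runs 27 February – 2 September; 3 September 2022 is outside that window, so Velell Prefecture is on standard time at UTC−04:00.
09:54 Velell Prefecture + 4h = 13:54 UTC.
Rasek District has no daylight saving, so its offset is UTC+06:00 year-round.
13:54 UTC + 6h = 19:54 Rasek District.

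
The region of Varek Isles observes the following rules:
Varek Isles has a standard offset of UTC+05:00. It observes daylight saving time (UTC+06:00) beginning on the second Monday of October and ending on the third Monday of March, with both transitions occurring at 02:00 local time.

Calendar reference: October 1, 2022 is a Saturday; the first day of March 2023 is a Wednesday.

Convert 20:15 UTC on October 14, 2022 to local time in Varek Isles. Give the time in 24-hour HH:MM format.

02:15

1 October 2022 is a Saturday, so the first Monday is October 3 and the second is October 10.
1 March 2023 is a Wednesday, so the first Monday is March 6 and the third is March 20.
At the standard offset (UTC+05:00), 20:15 UTC + 5h = 01:15 Varek Isles standard time (rolling into the next day, 15 October 2022).
Daylight saving runs 10 October 2022 – 20 March 2023; the standard-time date in Varek Isles, October 15, 2022, is inside that window, so Varek Isles is at UTC+06:00.
20:15 UTC + 6h = 02:15 local (rolling into the next day, 15 October 2022).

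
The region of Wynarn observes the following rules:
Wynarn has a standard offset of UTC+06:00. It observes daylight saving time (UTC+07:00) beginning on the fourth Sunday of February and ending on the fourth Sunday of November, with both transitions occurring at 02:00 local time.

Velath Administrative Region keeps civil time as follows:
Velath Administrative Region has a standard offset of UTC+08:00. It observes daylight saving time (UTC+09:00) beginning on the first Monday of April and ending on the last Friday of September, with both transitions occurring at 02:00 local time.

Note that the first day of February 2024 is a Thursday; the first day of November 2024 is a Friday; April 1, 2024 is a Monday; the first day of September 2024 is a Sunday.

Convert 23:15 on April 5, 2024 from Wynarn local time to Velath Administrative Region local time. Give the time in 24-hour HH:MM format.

1 February 2024 is a Thursday, so the first Sunday is February 4 and the fourth is February 25.
1 November 2024 is a Friday, so the first Sunday is November 3 and the fourth is November 24.
April 5, 2024 falls between 25 February and 24 November, so daylight saving is in effect and Wynarn is at UTC+07:00.
23:15 Wynarn − 7h = 16:15 UTC.
1 April 2024 is a Monday, so the first Monday is April 1.
1 September 2024 is a Sunday, so Fridays fall on 6, 13, 20, 27; the last is September 27.
At the standard offset (UTC+08:00), 16:15 UTC + 8h = 00:15 Velath Administrative Region standard time (rolling into the next day, 6 April 2024).
The standard-time date in Velath Administrative Region, April 6, 2024, falls between 1 April and 27 September, so daylight saving is in effect and Velath Administrative Region is at UTC+09:00.
16:15 UTC + 9h = 01:15 Velath Administrative Region (rolling into the next day, 6 April 2024).

01:15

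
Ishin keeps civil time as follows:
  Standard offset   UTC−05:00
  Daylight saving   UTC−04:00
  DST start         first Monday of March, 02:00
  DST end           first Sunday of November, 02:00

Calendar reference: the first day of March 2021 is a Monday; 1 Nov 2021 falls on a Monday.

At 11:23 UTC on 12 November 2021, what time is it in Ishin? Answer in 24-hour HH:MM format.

06:23

1 March 2021 is a Monday, so the first Monday is March 1.
1 November 2021 is a Monday, so the first Sunday is November 7.
At the standard offset (UTC−05:00), 11:23 UTC − 5h = 06:23 Ishin standard time.
The standard-time date in Ishin, 12 November 2021, does not fall between 1 March and 7 November, so daylight saving is not in effect and Ishin is at UTC−05:00.
11:23 UTC − 5h = 06:23 local.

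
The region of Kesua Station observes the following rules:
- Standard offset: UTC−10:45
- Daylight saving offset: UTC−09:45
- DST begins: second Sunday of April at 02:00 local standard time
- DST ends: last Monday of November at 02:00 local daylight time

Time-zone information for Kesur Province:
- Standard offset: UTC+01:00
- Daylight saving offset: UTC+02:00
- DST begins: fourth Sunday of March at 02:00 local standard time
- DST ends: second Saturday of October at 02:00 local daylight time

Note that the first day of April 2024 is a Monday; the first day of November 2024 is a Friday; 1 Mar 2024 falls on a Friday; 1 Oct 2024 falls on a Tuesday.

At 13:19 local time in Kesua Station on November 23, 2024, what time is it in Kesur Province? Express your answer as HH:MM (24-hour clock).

00:04

1 April 2024 is a Monday, so the first Sunday is April 7 and the second is April 14.
1 November 2024 is a Friday, so Mondays fall on 4, 11, 18, 25; the last is November 25.
November 23, 2024 falls between 14 April and 25 November, so daylight saving is in effect and Kesua Station is at UTC−09:45.
13:19 Kesua Station + 9h45m = 23:04 UTC.
1 March 2024 is a Friday, so the first Sunday is March 3 and the fourth is March 24.
1 October 2024 is a Tuesday, so the first Saturday is October 5 and the second is October 12.
At the standard offset (UTC+01:00), 23:04 UTC + 1h = 00:04 Kesur Province standard time (rolling into the next day, 24 November 2024).
Daylight saving runs 24 March – 12 October; the standard-time date in Kesur Province, November 24, 2024, is outside that window, so Kesur Province is on standard time at UTC+01:00.
23:04 UTC + 1h = 00:04 Kesur Province (rolling into the next day, 24 November 2024).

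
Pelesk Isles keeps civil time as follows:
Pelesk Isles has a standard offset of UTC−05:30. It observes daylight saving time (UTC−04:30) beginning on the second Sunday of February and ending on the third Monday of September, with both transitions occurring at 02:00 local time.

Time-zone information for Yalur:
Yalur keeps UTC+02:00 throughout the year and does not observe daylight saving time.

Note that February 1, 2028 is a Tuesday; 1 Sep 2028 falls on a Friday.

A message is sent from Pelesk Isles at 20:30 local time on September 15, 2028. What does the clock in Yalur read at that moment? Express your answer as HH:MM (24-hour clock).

03:00

1 February 2028 is a Tuesday, so the first Sunday is February 6 and the second is February 13.
1 September 2028 is a Friday, so the first Monday is September 4 and the third is September 18.
Daylight saving runs 13 February – 18 September; September 15, 2028 is inside that window, so Pelesk Isles is at UTC−04:30.
20:30 Pelesk Isles + 4h30m = 01:00 UTC (rolling into the next day, 16 September 2028).
Yalur has no daylight saving, so its offset is UTC+02:00 year-round.
01:00 UTC + 2h = 03:00 Yalur.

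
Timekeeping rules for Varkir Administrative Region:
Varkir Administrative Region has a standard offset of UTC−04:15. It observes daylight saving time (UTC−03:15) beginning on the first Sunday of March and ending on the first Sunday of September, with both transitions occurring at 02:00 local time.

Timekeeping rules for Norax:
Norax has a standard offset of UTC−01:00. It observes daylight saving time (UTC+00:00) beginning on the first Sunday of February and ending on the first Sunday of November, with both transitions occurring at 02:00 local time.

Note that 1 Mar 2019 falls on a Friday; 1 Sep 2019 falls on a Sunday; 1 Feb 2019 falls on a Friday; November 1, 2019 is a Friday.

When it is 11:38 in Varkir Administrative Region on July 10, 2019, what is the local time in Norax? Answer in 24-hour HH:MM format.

14:53

1 March 2019 is a Friday, so the first Sunday is March 3.
1 September 2019 is a Sunday, so the first Sunday is September 1.
July 10, 2019 lies within the daylight-saving period (3 March – 1 September), so Varkir Administrative Region is on daylight time, UTC−03:15.
11:38 Varkir Administrative Region + 3h15m = 14:53 UTC.
1 February 2019 is a Friday, so the first Sunday is February 3.
1 November 2019 is a Friday, so the first Sunday is November 3.
At the standard offset (UTC−01:00), 14:53 UTC − 1h = 13:53 Norax standard time.
The standard-time date in Norax, July 10, 2019, lies within the daylight-saving period (3 February – 3 November), so Norax is on daylight time, UTC+00:00.
14:53 UTC + 0h = 14:53 Norax.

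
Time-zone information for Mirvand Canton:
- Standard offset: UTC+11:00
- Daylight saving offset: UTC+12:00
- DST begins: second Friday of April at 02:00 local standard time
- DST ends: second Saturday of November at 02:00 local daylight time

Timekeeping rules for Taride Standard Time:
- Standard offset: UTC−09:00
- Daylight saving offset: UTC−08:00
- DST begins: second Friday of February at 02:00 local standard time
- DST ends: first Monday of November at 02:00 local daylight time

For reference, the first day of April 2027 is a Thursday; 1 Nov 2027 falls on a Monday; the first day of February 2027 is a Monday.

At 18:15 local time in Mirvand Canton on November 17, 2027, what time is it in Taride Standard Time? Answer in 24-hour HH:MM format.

22:15

1 April 2027 is a Thursday, so the first Friday is April 2 and the second is April 9.
1 November 2027 is a Monday, so the first Saturday is November 6 and the second is November 13.
November 17, 2027 is outside the daylight-saving period (9 April – 13 November), so Mirvand Canton is on standard time, UTC+11:00.
18:15 Mirvand Canton − 11h = 07:15 UTC.
1 February 2027 is a Monday, so the first Friday is February 5 and the second is February 12.
1 November 2027 is a Monday, so the first Monday is November 1.
At the standard offset (UTC−09:00), 07:15 UTC − 9h = 22:15 Taride Standard Time standard time (rolling into the previous day, 16 November 2027).
The standard-time date in Taride Standard Time, November 16, 2027, does not fall between 12 February and 1 November, so daylight saving is not in effect and Taride Standard Time is at UTC−09:00.
07:15 UTC − 9h = 22:15 Taride Standard Time (rolling into the previous day, 16 November 2027).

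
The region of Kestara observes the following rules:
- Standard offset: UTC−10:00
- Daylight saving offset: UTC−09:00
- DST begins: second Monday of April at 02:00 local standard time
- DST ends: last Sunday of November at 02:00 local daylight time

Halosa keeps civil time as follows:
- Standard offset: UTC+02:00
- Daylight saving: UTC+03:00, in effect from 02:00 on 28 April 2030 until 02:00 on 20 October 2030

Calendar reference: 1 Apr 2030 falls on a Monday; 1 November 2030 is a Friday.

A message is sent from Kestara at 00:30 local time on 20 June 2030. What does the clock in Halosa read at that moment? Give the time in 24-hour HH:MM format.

12:30

1 April 2030 is a Monday, so the first Monday is April 1 and the second is April 8.
1 November 2030 is a Friday, so Sundays fall on 3, 10, 17, 24; the last is November 24.
Daylight saving runs 8 April – 24 November; 20 June 2030 is inside that window, so Kestara is at UTC−09:00.
00:30 Kestara + 9h = 09:30 UTC.
At the standard offset (UTC+02:00), 09:30 UTC + 2h = 11:30 Halosa standard time.
Daylight saving runs 28 April – 20 October; the standard-time date in Halosa, 20 June 2030, is inside that window, so Halosa is at UTC+03:00.
09:30 UTC + 3h = 12:30 Halosa.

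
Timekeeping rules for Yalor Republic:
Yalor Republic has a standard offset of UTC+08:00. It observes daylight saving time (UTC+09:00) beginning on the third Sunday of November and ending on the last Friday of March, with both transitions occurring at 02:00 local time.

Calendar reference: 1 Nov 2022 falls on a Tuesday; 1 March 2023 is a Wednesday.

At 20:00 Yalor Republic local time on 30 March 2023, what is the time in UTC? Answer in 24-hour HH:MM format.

11:00

1 November 2022 is a Tuesday, so the first Sunday is November 6 and the third is November 20.
1 March 2023 is a Wednesday, so Fridays fall on 3, 10, 17, 24, 31; the last is March 31.
30 March 2023 falls between 20 November 2022 and 31 March 2023, so daylight saving is in effect and Yalor Republic is at UTC+09:00.
20:00 local − 9h = 11:00 UTC.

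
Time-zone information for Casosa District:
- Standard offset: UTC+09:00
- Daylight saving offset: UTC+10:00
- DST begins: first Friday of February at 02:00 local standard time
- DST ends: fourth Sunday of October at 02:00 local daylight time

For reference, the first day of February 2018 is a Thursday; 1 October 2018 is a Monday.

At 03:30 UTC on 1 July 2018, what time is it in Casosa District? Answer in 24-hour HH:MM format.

1 February 2018 is a Thursday, so the first Friday is February 2.
1 October 2018 is a Monday, so the first Sunday is October 7 and the fourth is October 28.
At the standard offset (UTC+09:00), 03:30 UTC + 9h = 12:30 Casosa District standard time.
The standard-time date in Casosa District, 1 July 2018, lies within the daylight-saving period (2 February – 28 October), so Casosa District is on daylight time, UTC+10:00.
03:30 UTC + 10h = 13:30 local.

13:30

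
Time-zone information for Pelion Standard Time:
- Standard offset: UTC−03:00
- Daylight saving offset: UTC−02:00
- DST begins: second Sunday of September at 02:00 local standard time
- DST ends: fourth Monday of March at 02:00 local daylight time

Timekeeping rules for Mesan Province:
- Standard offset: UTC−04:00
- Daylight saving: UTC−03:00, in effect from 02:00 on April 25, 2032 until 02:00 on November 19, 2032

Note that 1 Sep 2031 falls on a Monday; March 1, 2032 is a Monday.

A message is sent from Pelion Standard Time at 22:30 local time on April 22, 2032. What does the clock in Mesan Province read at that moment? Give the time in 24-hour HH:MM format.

21:30

1 September 2031 is a Monday, so the first Sunday is September 7 and the second is September 14.
1 March 2032 is a Monday, so the first Monday is March 1 and the fourth is March 22.
Daylight saving runs 14 September 2031 – 22 March 2032; April 22, 2032 is outside that window, so Pelion Standard Time is on standard time at UTC−03:00.
22:30 Pelion Standard Time + 3h = 01:30 UTC (rolling into the next day, 23 April 2032).
At the standard offset (UTC−04:00), 01:30 UTC − 4h = 21:30 Mesan Province standard time (rolling into the previous day, 22 April 2032).
Daylight saving runs 25 April – 19 November; the standard-time date in Mesan Province, April 22, 2032, is outside that window, so Mesan Province is on standard time at UTC−04:00.
01:30 UTC − 4h = 21:30 Mesan Province (rolling into the previous day, 22 April 2032).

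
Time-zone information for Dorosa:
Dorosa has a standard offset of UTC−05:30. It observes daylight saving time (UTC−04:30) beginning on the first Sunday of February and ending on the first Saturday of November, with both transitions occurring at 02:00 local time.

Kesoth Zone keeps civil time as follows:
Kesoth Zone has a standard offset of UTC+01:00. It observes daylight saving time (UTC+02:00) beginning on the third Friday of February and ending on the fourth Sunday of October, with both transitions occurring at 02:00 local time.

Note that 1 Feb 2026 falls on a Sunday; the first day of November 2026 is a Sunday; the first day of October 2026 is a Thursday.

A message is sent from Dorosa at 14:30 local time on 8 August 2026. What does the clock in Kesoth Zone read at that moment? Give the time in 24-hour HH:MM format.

1 February 2026 is a Sunday, so the first Sunday is February 1.
1 November 2026 is a Sunday, so the first Saturday is November 7.
8 August 2026 lies within the daylight-saving period (1 February – 7 November), so Dorosa is on daylight time, UTC−04:30.
14:30 Dorosa + 4h30m = 19:00 UTC.
1 February 2026 is a Sunday, so the first Friday is February 6 and the third is February 20.
1 October 2026 is a Thursday, so the first Sunday is October 4 and the fourth is October 25.
At the standard offset (UTC+01:00), 19:00 UTC + 1h = 20:00 Kesoth Zone standard time.
The standard-time date in Kesoth Zone, 8 August 2026, falls between 20 February and 25 October, so daylight saving is in effect and Kesoth Zone is at UTC+02:00.
19:00 UTC + 2h = 21:00 Kesoth Zone.

21:00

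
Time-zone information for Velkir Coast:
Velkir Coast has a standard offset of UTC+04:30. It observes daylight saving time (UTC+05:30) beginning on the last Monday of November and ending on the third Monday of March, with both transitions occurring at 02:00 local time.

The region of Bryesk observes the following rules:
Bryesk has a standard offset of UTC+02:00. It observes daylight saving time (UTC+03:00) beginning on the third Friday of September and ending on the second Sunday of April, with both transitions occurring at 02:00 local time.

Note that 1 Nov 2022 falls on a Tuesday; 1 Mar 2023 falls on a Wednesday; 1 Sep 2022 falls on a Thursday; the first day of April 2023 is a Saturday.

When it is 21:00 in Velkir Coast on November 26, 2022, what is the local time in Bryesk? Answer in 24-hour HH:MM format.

19:30

1 November 2022 is a Tuesday, so Mondays fall on 7, 14, 21, 28; the last is November 28.
1 March 2023 is a Wednesday, so the first Monday is March 6 and the third is March 20.
November 26, 2022 does not fall between 28 November 2022 and 20 March 2023, so daylight saving is not in effect and Velkir Coast is at UTC+04:30.
21:00 Velkir Coast − 4h30m = 16:30 UTC.
1 September 2022 is a Thursday, so the first Friday is September 2 and the third is September 16.
1 April 2023 is a Saturday, so the first Sunday is April 2 and the second is April 9.
At the standard offset (UTC+02:00), 16:30 UTC + 2h = 18:30 Bryesk standard time.
The standard-time date in Bryesk, November 26, 2022, lies within the daylight-saving period (16 September 2022 – 9 April 2023), so Bryesk is on daylight time, UTC+03:00.
16:30 UTC + 3h = 19:30 Bryesk.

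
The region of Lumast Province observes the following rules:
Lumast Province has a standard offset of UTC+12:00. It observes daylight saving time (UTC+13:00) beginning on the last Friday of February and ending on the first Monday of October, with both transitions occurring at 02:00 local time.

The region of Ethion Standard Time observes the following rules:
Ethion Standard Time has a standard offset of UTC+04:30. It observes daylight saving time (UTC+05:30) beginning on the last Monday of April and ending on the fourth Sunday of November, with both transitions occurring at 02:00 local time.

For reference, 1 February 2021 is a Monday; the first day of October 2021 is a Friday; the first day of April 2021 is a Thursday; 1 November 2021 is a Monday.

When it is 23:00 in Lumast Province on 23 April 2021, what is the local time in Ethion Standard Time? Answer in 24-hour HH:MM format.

1 February 2021 is a Monday, so Fridays fall on 5, 12, 19, 26; the last is February 26.
1 October 2021 is a Friday, so the first Monday is October 4.
Daylight saving runs 26 February – 4 October; 23 April 2021 is inside that window, so Lumast Province is at UTC+13:00.
23:00 Lumast Province − 13h = 10:00 UTC.
1 April 2021 is a Thursday, so Mondays fall on 5, 12, 19, 26; the last is April 26.
1 November 2021 is a Monday, so the first Sunday is November 7 and the fourth is November 28.
At the standard offset (UTC+04:30), 10:00 UTC + 4h30m = 14:30 Ethion Standard Time standard time.
Daylight saving runs 26 April – 28 November; the standard-time date in Ethion Standard Time, 23 April 2021, is outside that window, so Ethion Standard Time is on standard time at UTC+04:30.
10:00 UTC + 4h30m = 14:30 Ethion Standard Time.

14:30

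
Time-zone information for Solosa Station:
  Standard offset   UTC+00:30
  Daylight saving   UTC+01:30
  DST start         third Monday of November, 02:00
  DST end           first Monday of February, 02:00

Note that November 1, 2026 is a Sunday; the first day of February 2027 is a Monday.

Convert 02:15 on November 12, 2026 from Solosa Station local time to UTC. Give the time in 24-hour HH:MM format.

1 November 2026 is a Sunday, so the first Monday is November 2 and the third is November 16.
1 February 2027 is a Monday, so the first Monday is February 1.
Daylight saving runs 16 November 2026 – 1 February 2027; November 12, 2026 is outside that window, so Solosa Station is on standard time at UTC+00:30.
02:15 local − 0h30m = 01:45 UTC.

01:45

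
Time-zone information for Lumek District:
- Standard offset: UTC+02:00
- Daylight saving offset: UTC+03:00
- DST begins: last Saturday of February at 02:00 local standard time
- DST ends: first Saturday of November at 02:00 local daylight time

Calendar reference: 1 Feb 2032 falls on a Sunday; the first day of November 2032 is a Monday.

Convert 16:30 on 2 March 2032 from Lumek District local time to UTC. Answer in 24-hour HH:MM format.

1 February 2032 is a Sunday, so Saturdays fall on 7, 14, 21, 28; the last is February 28.
1 November 2032 is a Monday, so the first Saturday is November 6.
2 March 2032 lies within the daylight-saving period (28 February – 6 November), so Lumek District is on daylight time, UTC+03:00.
16:30 local − 3h = 13:30 UTC.

13:30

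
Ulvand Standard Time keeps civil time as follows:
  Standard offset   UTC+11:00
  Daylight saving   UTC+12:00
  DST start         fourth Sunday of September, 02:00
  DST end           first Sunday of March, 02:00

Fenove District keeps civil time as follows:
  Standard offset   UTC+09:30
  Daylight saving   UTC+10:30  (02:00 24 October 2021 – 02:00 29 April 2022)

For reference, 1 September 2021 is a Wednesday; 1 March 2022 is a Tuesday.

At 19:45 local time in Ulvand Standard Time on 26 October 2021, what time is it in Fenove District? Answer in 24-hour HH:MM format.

1 September 2021 is a Wednesday, so the first Sunday is September 5 and the fourth is September 26.
1 March 2022 is a Tuesday, so the first Sunday is March 6.
26 October 2021 falls between 26 September 2021 and 6 March 2022, so daylight saving is in effect and Ulvand Standard Time is at UTC+12:00.
19:45 Ulvand Standard Time − 12h = 07:45 UTC.
At the standard offset (UTC+09:30), 07:45 UTC + 9h30m = 17:15 Fenove District standard time.
Daylight saving runs 24 October 2021 – 29 April 2022; the standard-time date in Fenove District, 26 October 2021, is inside that window, so Fenove District is at UTC+10:30.
07:45 UTC + 10h30m = 18:15 Fenove District.

18:15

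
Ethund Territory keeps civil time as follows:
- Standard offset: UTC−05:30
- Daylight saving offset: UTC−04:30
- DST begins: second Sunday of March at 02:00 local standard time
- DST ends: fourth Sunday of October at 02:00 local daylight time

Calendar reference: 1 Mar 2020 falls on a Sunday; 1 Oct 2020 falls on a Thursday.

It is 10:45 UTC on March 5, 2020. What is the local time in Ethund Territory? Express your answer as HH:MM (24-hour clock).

05:15

1 March 2020 is a Sunday, so the first Sunday is March 1 and the second is March 8.
1 October 2020 is a Thursday, so the first Sunday is October 4 and the fourth is October 25.
At the standard offset (UTC−05:30), 10:45 UTC − 5h30m = 05:15 Ethund Territory standard time.
Daylight saving runs 8 March – 25 October; the standard-time date in Ethund Territory, March 5, 2020, is outside that window, so Ethund Territory is on standard time at UTC−05:30.
10:45 UTC − 5h30m = 05:15 local.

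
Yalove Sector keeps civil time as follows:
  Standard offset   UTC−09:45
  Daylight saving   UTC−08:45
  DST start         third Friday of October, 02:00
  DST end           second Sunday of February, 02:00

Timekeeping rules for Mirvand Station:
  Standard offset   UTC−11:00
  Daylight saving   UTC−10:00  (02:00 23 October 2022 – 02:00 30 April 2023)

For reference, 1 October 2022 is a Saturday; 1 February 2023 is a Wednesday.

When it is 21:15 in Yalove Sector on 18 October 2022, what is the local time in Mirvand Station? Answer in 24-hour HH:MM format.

1 October 2022 is a Saturday, so the first Friday is October 7 and the third is October 21.
1 February 2023 is a Wednesday, so the first Sunday is February 5 and the second is February 12.
18 October 2022 does not fall between 21 October 2022 and 12 February 2023, so daylight saving is not in effect and Yalove Sector is at UTC−09:45.
21:15 Yalove Sector + 9h45m = 07:00 UTC (rolling into the next day, 19 October 2022).
At the standard offset (UTC−11:00), 07:00 UTC − 11h = 20:00 Mirvand Station standard time (rolling into the previous day, 18 October 2022).
The standard-time date in Mirvand Station, 18 October 2022, does not fall between 23 October 2022 and 30 April 2023, so daylight saving is not in effect and Mirvand Station is at UTC−11:00.
07:00 UTC − 11h = 20:00 Mirvand Station (rolling into the previous day, 18 October 2022).

20:00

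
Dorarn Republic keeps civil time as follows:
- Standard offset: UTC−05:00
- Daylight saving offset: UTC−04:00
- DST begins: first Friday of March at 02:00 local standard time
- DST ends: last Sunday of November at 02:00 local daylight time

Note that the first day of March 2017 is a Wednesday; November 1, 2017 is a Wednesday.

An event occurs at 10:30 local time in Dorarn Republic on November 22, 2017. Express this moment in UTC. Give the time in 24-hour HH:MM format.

14:30

1 March 2017 is a Wednesday, so the first Friday is March 3.
1 November 2017 is a Wednesday, so Sundays fall on 5, 12, 19, 26; the last is November 26.
Daylight saving runs 3 March – 26 November; November 22, 2017 is inside that window, so Dorarn Republic is at UTC−04:00.
10:30 local + 4h = 14:30 UTC.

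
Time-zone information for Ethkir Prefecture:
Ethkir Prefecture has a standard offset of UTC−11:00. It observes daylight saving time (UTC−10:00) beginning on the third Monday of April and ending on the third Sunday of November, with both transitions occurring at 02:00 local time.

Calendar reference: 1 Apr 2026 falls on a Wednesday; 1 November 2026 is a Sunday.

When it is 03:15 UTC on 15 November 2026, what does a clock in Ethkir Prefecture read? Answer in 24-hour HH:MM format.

1 April 2026 is a Wednesday, so the first Monday is April 6 and the third is April 20.
1 November 2026 is a Sunday, so the first Sunday is November 1 and the third is November 15.
At the standard offset (UTC−11:00), 03:15 UTC − 11h = 16:15 Ethkir Prefecture standard time (rolling into the previous day, 14 November 2026).
The standard-time date in Ethkir Prefecture, 14 November 2026, lies within the daylight-saving period (20 April – 15 November), so Ethkir Prefecture is on daylight time, UTC−10:00.
03:15 UTC − 10h = 17:15 local (rolling into the previous day, 14 November 2026).

17:15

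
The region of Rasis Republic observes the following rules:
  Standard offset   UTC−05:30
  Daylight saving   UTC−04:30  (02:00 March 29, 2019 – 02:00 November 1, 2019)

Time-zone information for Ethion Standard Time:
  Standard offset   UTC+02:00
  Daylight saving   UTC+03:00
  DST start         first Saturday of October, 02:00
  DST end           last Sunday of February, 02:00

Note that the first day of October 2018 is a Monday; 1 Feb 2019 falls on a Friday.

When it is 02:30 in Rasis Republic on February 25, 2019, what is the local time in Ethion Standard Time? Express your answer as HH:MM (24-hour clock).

Daylight saving runs 29 March – 1 November; February 25, 2019 is outside that window, so Rasis Republic is on standard time at UTC−05:30.
02:30 Rasis Republic + 5h30m = 08:00 UTC.
1 October 2018 is a Monday, so the first Saturday is October 6.
1 February 2019 is a Friday, so Sundays fall on 3, 10, 17, 24; the last is February 24.
At the standard offset (UTC+02:00), 08:00 UTC + 2h = 10:00 Ethion Standard Time standard time.
The standard-time date in Ethion Standard Time, February 25, 2019, does not fall between 6 October 2018 and 24 February 2019, so daylight saving is not in effect and Ethion Standard Time is at UTC+02:00.
08:00 UTC + 2h = 10:00 Ethion Standard Time.

10:00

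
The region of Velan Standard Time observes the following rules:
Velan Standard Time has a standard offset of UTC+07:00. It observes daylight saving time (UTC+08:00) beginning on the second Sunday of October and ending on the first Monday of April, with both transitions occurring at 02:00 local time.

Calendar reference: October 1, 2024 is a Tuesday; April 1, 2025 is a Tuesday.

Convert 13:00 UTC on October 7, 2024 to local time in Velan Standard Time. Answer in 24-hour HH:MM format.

20:00

1 October 2024 is a Tuesday, so the first Sunday is October 6 and the second is October 13.
1 April 2025 is a Tuesday, so the first Monday is April 7.
At the standard offset (UTC+07:00), 13:00 UTC + 7h = 20:00 Velan Standard Time standard time.
Daylight saving runs 13 October 2024 – 7 April 2025; the standard-time date in Velan Standard Time, October 7, 2024, is outside that window, so Velan Standard Time is on standard time at UTC+07:00.
13:00 UTC + 7h = 20:00 local.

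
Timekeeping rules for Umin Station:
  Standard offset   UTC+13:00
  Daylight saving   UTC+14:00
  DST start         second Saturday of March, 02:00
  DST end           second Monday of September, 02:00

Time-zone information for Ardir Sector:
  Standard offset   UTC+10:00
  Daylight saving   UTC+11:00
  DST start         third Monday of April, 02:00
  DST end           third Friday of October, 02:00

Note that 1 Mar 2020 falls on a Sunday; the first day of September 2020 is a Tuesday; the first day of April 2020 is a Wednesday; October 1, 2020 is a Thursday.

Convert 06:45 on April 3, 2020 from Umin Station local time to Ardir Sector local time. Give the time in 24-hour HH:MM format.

1 March 2020 is a Sunday, so the first Saturday is March 7 and the second is March 14.
1 September 2020 is a Tuesday, so the first Monday is September 7 and the second is September 14.
Daylight saving runs 14 March – 14 September; April 3, 2020 is inside that window, so Umin Station is at UTC+14:00.
06:45 Umin Station − 14h = 16:45 UTC (rolling into the previous day, 2 April 2020).
1 April 2020 is a Wednesday, so the first Monday is April 6 and the third is April 20.
1 October 2020 is a Thursday, so the first Friday is October 2 and the third is October 16.
At the standard offset (UTC+10:00), 16:45 UTC + 10h = 02:45 Ardir Sector standard time (rolling into the next day, 3 April 2020).
The standard-time date in Ardir Sector, April 3, 2020, is outside the daylight-saving period (20 April – 16 October), so Ardir Sector is on standard time, UTC+10:00.
16:45 UTC + 10h = 02:45 Ardir Sector (rolling into the next day, 3 April 2020).

02:45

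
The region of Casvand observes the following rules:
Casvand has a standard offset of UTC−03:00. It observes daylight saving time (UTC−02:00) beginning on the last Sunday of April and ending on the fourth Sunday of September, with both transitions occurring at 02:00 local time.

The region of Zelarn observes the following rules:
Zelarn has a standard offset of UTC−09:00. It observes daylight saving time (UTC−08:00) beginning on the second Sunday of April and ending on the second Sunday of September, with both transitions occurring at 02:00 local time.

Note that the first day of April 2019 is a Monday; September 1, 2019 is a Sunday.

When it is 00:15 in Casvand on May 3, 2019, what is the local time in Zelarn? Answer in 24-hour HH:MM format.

18:15

1 April 2019 is a Monday, so Sundays fall on 7, 14, 21, 28; the last is April 28.
1 September 2019 is a Sunday, so the first Sunday is September 1 and the fourth is September 22.
May 3, 2019 lies within the daylight-saving period (28 April – 22 September), so Casvand is on daylight time, UTC−02:00.
00:15 Casvand + 2h = 02:15 UTC.
1 April 2019 is a Monday, so the first Sunday is April 7 and the second is April 14.
1 September 2019 is a Sunday, so the first Sunday is September 1 and the second is September 8.
At the standard offset (UTC−09:00), 02:15 UTC − 9h = 17:15 Zelarn standard time (rolling into the previous day, 2 May 2019).
The standard-time date in Zelarn, May 2, 2019, falls between 14 April and 8 September, so daylight saving is in effect and Zelarn is at UTC−08:00.
02:15 UTC − 8h = 18:15 Zelarn (rolling into the previous day, 2 May 2019).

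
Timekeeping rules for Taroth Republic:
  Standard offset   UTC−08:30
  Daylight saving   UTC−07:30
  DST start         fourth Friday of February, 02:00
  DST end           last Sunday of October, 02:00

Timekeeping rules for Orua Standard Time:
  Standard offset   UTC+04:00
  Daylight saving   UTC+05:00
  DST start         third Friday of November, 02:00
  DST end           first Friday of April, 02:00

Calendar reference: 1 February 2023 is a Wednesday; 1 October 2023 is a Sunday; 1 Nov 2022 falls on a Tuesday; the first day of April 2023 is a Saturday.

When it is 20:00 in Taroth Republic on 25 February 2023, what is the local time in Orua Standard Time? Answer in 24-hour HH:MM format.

08:30

1 February 2023 is a Wednesday, so the first Friday is February 3 and the fourth is February 24.
1 October 2023 is a Sunday, so Sundays fall on 1, 8, 15, 22, 29; the last is October 29.
Daylight saving runs 24 February – 29 October; 25 February 2023 is inside that window, so Taroth Republic is at UTC−07:30.
20:00 Taroth Republic + 7h30m = 03:30 UTC (rolling into the next day, 26 February 2023).
1 November 2022 is a Tuesday, so the first Friday is November 4 and the third is November 18.
1 April 2023 is a Saturday, so the first Friday is April 7.
At the standard offset (UTC+04:00), 03:30 UTC + 4h = 07:30 Orua Standard Time standard time.
The standard-time date in Orua Standard Time, 26 February 2023, lies within the daylight-saving period (18 November 2022 – 7 April 2023), so Orua Standard Time is on daylight time, UTC+05:00.
03:30 UTC + 5h = 08:30 Orua Standard Time.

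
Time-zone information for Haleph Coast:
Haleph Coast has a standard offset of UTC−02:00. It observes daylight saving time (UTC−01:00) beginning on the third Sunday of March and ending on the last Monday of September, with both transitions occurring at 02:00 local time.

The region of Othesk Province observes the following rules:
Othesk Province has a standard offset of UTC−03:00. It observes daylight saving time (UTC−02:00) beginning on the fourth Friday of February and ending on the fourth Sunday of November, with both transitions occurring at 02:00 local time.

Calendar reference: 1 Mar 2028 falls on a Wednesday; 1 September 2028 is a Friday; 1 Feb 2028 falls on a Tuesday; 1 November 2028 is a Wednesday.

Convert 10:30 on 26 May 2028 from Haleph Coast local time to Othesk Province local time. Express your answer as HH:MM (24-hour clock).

09:30

1 March 2028 is a Wednesday, so the first Sunday is March 5 and the third is March 19.
1 September 2028 is a Friday, so Mondays fall on 4, 11, 18, 25; the last is September 25.
26 May 2028 lies within the daylight-saving period (19 March – 25 September), so Haleph Coast is on daylight time, UTC−01:00.
10:30 Haleph Coast + 1h = 11:30 UTC.
1 February 2028 is a Tuesday, so the first Friday is February 4 and the fourth is February 25.
1 November 2028 is a Wednesday, so the first Sunday is November 5 and the fourth is November 26.
At the standard offset (UTC−03:00), 11:30 UTC − 3h = 08:30 Othesk Province standard time.
The standard-time date in Othesk Province, 26 May 2028, lies within the daylight-saving period (25 February – 26 November), so Othesk Province is on daylight time, UTC−02:00.
11:30 UTC − 2h = 09:30 Othesk Province.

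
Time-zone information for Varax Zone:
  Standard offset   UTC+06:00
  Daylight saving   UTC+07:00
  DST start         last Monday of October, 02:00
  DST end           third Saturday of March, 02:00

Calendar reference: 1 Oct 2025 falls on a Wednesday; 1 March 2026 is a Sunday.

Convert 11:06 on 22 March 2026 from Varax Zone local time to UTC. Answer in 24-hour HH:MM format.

1 October 2025 is a Wednesday, so Mondays fall on 6, 13, 20, 27; the last is October 27.
1 March 2026 is a Sunday, so the first Saturday is March 7 and the third is March 21.
22 March 2026 does not fall between 27 October 2025 and 21 March 2026, so daylight saving is not in effect and Varax Zone is at UTC+06:00.
11:06 local − 6h = 05:06 UTC.

05:06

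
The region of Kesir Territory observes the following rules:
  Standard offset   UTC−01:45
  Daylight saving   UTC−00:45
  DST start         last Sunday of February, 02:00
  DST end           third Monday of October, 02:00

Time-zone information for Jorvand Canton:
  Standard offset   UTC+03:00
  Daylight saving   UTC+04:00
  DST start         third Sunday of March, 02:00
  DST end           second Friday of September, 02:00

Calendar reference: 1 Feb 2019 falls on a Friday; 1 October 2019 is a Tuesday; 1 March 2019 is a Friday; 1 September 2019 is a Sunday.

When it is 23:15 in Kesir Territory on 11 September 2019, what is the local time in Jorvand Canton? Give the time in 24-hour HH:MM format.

04:00

1 February 2019 is a Friday, so Sundays fall on 3, 10, 17, 24; the last is February 24.
1 October 2019 is a Tuesday, so the first Monday is October 7 and the third is October 21.
11 September 2019 falls between 24 February and 21 October, so daylight saving is in effect and Kesir Territory is at UTC−00:45.
23:15 Kesir Territory + 0h45m = 00:00 UTC (rolling into the next day, 12 September 2019).
1 March 2019 is a Friday, so the first Sunday is March 3 and the third is March 17.
1 September 2019 is a Sunday, so the first Friday is September 6 and the second is September 13.
At the standard offset (UTC+03:00), 00:00 UTC + 3h = 03:00 Jorvand Canton standard time.
Daylight saving runs 17 March – 13 September; the standard-time date in Jorvand Canton, 12 September 2019, is inside that window, so Jorvand Canton is at UTC+04:00.
00:00 UTC + 4h = 04:00 Jorvand Canton.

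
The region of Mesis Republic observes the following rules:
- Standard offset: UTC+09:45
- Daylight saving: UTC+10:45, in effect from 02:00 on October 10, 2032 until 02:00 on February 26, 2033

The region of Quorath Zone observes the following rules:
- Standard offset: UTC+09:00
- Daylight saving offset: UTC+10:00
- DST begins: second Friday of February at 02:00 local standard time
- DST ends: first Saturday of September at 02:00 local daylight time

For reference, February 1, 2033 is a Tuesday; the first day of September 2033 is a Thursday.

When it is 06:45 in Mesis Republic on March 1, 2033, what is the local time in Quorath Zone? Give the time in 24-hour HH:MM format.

07:00

March 1, 2033 is outside the daylight-saving period (10 October 2032 – 26 February 2033), so Mesis Republic is on standard time, UTC+09:45.
06:45 Mesis Republic − 9h45m = 21:00 UTC (rolling into the previous day, 28 February 2033).
1 February 2033 is a Tuesday, so the first Friday is February 4 and the second is February 11.
1 September 2033 is a Thursday, so the first Saturday is September 3.
At the standard offset (UTC+09:00), 21:00 UTC + 9h = 06:00 Quorath Zone standard time (rolling into the next day, 1 March 2033).
The standard-time date in Quorath Zone, March 1, 2033, falls between 11 February and 3 September, so daylight saving is in effect and Quorath Zone is at UTC+10:00.
21:00 UTC + 10h = 07:00 Quorath Zone (rolling into the next day, 1 March 2033).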